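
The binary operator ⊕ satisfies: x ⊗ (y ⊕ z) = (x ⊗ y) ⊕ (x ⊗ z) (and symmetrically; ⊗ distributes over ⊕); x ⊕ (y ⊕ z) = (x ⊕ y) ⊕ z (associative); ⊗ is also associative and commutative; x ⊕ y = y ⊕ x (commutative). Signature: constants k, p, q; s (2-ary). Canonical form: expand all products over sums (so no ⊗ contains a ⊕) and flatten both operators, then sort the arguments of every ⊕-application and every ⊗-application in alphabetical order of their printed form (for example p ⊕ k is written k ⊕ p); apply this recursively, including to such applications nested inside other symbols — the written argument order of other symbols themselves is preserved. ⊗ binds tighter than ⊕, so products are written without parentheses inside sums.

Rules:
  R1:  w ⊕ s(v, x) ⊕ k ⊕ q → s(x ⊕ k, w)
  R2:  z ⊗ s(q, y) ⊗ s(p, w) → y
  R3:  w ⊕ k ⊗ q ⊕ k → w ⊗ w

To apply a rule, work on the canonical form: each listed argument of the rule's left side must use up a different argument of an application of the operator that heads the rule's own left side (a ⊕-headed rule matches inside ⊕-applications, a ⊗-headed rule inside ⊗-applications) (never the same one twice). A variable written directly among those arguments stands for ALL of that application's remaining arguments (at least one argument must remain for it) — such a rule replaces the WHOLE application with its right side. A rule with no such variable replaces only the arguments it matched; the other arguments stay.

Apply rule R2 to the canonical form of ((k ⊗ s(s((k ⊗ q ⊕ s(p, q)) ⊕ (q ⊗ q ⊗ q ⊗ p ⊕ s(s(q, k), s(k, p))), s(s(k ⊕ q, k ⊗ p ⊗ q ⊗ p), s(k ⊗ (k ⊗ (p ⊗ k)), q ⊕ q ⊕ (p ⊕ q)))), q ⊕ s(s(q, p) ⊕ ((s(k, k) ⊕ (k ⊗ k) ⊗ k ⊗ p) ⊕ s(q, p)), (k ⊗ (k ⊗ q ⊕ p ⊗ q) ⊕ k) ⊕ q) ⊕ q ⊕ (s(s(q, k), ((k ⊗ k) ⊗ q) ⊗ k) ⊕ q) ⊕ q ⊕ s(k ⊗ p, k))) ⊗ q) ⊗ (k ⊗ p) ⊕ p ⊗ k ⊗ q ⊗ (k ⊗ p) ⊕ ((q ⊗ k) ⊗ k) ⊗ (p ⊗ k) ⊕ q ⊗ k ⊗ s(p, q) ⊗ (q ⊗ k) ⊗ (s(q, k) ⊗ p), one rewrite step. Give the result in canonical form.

Answer: k ⊕ k ⊗ k ⊗ k ⊗ p ⊗ q ⊕ k ⊗ k ⊗ p ⊗ p ⊗ q ⊕ k ⊗ k ⊗ p ⊗ q ⊗ s(s(k ⊗ q ⊕ p ⊗ q ⊗ q ⊗ q ⊕ s(p, q) ⊕ s(s(q, k), s(k, p)), s(s(k ⊕ q, k ⊗ p ⊗ p ⊗ q), s(k ⊗ k ⊗ k ⊗ p, p ⊕ q ⊕ q ⊕ q))), q ⊕ q ⊕ q ⊕ q ⊕ s(k ⊗ k ⊗ k ⊗ p ⊕ s(k, k) ⊕ s(q, p) ⊕ s(q, p), k ⊕ k ⊗ k ⊗ q ⊕ k ⊗ p ⊗ q ⊕ q) ⊕ s(k ⊗ p, k) ⊕ s(s(q, k), k ⊗ k ⊗ k ⊗ q))

Derivation:
Canonical form:  k ⊗ k ⊗ k ⊗ p ⊗ q ⊕ k ⊗ k ⊗ p ⊗ p ⊗ q ⊕ k ⊗ k ⊗ p ⊗ q ⊗ q ⊗ s(p, q) ⊗ s(q, k) ⊕ k ⊗ k ⊗ p ⊗ q ⊗ s(s(k ⊗ q ⊕ p ⊗ q ⊗ q ⊗ q ⊕ s(p, q) ⊕ s(s(q, k), s(k, p)), s(s(k ⊕ q, k ⊗ p ⊗ p ⊗ q), s(k ⊗ k ⊗ k ⊗ p, p ⊕ q ⊕ q ⊕ q))), q ⊕ q ⊕ q ⊕ q ⊕ s(k ⊗ k ⊗ k ⊗ p ⊕ s(k, k) ⊕ s(q, p) ⊕ s(q, p), k ⊕ k ⊗ k ⊗ q ⊕ k ⊗ p ⊗ q ⊕ q) ⊕ s(k ⊗ p, k) ⊕ s(s(q, k), k ⊗ k ⊗ k ⊗ q))
Match R2:  consume s(p, q), s(q, k);  w := q, y := k, z := k ⊗ k ⊗ p ⊗ q ⊗ q
The variable takes the whole remainder — replace the entire application.
New term:  k ⊕ k ⊗ k ⊗ k ⊗ p ⊗ q ⊕ k ⊗ k ⊗ p ⊗ p ⊗ q ⊕ k ⊗ k ⊗ p ⊗ q ⊗ s(s(k ⊗ q ⊕ p ⊗ q ⊗ q ⊗ q ⊕ s(p, q) ⊕ s(s(q, k), s(k, p)), s(s(k ⊕ q, k ⊗ p ⊗ p ⊗ q), s(k ⊗ k ⊗ k ⊗ p, p ⊕ q ⊕ q ⊕ q))), q ⊕ q ⊕ q ⊕ q ⊕ s(k ⊗ k ⊗ k ⊗ p ⊕ s(k, k) ⊕ s(q, p) ⊕ s(q, p), k ⊕ k ⊗ k ⊗ q ⊕ k ⊗ p ⊗ q ⊕ q) ⊕ s(k ⊗ p, k) ⊕ s(s(q, k), k ⊗ k ⊗ k ⊗ q))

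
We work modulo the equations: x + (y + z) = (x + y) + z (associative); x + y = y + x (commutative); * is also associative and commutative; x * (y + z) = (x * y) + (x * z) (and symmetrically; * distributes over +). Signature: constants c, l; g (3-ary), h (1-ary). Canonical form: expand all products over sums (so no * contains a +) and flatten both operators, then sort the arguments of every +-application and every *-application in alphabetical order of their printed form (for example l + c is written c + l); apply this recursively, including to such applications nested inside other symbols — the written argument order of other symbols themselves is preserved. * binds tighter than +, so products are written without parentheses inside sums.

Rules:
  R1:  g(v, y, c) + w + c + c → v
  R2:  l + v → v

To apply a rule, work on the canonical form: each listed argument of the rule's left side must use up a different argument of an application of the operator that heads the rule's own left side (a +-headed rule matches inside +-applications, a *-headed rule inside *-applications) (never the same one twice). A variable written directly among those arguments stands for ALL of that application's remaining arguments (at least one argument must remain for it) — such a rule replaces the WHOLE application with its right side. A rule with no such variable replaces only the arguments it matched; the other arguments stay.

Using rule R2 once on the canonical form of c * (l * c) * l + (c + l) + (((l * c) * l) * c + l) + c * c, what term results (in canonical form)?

Canonical form:  c + c * c + c * c * l * l + c * c * l * l + l + l
Match R2:  consume l;  v := c + c * c + c * c * l * l + c * c * l * l + l
The variable takes the whole remainder — replace the entire application.
Result:  c + c * c + c * c * l * l + c * c * l * l + l

Answer: c + c * c + c * c * l * l + c * c * l * l + l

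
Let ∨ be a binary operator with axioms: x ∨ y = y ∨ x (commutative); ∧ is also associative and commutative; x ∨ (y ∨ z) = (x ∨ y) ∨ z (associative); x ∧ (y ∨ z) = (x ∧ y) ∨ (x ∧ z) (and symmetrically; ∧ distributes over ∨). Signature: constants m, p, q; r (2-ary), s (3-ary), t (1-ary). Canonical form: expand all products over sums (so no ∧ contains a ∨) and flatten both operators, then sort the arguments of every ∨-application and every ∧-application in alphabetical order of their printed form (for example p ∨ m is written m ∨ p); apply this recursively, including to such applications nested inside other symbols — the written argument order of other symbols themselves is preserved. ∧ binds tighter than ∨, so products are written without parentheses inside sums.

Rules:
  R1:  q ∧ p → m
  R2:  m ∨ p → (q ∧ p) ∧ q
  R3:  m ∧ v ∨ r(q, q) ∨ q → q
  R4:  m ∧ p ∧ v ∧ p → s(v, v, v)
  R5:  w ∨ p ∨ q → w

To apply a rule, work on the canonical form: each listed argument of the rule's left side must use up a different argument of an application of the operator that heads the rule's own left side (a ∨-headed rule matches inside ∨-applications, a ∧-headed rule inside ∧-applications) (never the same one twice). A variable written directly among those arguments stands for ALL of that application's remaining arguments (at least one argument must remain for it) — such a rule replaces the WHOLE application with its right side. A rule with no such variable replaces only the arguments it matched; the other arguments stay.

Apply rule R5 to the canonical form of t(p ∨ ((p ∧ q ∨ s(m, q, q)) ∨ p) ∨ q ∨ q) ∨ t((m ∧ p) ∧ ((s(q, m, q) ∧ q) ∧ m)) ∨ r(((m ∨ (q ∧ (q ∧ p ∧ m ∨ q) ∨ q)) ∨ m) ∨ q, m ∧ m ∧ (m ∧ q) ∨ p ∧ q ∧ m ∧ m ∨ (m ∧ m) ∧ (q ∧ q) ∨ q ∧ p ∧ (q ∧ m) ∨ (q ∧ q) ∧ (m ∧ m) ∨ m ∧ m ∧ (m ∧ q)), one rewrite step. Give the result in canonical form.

Answer: r(m ∨ m ∨ m ∧ p ∧ q ∧ q ∨ q ∨ q ∨ q ∧ q, m ∧ m ∧ m ∧ q ∨ m ∧ m ∧ m ∧ q ∨ m ∧ m ∧ p ∧ q ∨ m ∧ m ∧ q ∧ q ∨ m ∧ m ∧ q ∧ q ∨ m ∧ p ∧ q ∧ q) ∨ t(m ∧ m ∧ p ∧ q ∧ s(q, m, q)) ∨ t(p ∨ p ∧ q ∨ q ∨ s(m, q, q))

Derivation:
Canonical form:  r(m ∨ m ∨ m ∧ p ∧ q ∧ q ∨ q ∨ q ∨ q ∧ q, m ∧ m ∧ m ∧ q ∨ m ∧ m ∧ m ∧ q ∨ m ∧ m ∧ p ∧ q ∨ m ∧ m ∧ q ∧ q ∨ m ∧ m ∧ q ∧ q ∨ m ∧ p ∧ q ∧ q) ∨ t(m ∧ m ∧ p ∧ q ∧ s(q, m, q)) ∨ t(p ∨ p ∨ p ∧ q ∨ q ∨ q ∨ s(m, q, q))
Apply R5:  consuming p, q;  w := p ∨ p ∧ q ∨ q ∨ s(m, q, q)
The variable takes the whole remainder — replace the entire application.
New term:  r(m ∨ m ∨ m ∧ p ∧ q ∧ q ∨ q ∨ q ∨ q ∧ q, m ∧ m ∧ m ∧ q ∨ m ∧ m ∧ m ∧ q ∨ m ∧ m ∧ p ∧ q ∨ m ∧ m ∧ q ∧ q ∨ m ∧ m ∧ q ∧ q ∨ m ∧ p ∧ q ∧ q) ∨ t(m ∧ m ∧ p ∧ q ∧ s(q, m, q)) ∨ t(p ∨ p ∧ q ∨ q ∨ s(m, q, q))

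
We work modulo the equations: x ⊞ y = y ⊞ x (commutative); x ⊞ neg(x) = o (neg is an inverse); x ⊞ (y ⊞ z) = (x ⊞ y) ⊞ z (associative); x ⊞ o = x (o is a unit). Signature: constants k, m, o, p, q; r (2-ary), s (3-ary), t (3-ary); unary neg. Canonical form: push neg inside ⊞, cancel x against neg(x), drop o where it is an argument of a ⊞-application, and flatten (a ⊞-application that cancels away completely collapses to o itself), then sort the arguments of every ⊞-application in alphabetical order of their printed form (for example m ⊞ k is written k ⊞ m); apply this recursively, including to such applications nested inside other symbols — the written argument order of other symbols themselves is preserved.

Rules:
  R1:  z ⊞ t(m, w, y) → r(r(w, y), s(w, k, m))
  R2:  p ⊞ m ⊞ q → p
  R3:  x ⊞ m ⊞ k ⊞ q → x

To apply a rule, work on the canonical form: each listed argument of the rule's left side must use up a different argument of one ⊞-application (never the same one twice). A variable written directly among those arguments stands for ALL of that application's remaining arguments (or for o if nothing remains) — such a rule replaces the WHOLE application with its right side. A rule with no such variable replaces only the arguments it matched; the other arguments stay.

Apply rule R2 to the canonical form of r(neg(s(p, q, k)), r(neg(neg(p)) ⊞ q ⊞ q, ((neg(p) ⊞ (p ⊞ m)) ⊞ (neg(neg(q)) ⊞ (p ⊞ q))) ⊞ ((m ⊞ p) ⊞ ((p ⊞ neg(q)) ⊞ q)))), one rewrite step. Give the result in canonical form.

Canonical form:  r(neg(s(p, q, k)), r(p ⊞ q ⊞ q, m ⊞ m ⊞ p ⊞ p ⊞ p ⊞ q ⊞ q))
R2 matches:  uses m, p, q
Result:  r(neg(s(p, q, k)), r(p ⊞ q ⊞ q, m ⊞ p ⊞ p ⊞ p ⊞ q))

Answer: r(neg(s(p, q, k)), r(p ⊞ q ⊞ q, m ⊞ p ⊞ p ⊞ p ⊞ q))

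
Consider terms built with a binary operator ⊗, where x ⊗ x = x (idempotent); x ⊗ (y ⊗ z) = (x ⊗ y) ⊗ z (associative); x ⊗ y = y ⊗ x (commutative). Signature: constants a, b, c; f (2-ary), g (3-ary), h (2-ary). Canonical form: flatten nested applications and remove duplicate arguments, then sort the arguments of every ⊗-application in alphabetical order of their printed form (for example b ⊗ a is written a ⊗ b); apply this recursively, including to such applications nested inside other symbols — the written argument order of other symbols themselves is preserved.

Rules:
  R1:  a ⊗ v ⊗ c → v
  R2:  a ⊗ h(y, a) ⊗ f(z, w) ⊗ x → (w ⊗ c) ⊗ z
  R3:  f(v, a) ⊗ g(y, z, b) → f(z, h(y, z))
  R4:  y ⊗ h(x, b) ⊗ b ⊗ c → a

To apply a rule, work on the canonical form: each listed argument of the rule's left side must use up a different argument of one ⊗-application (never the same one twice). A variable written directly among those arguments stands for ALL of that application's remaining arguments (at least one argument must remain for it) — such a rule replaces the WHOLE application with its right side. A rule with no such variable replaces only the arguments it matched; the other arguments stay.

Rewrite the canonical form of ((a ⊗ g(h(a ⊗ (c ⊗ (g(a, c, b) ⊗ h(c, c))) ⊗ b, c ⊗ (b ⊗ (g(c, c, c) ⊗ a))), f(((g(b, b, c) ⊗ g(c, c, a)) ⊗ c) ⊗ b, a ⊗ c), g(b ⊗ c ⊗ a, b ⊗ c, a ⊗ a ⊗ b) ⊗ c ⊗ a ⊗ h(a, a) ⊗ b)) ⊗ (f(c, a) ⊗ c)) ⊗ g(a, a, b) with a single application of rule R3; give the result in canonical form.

Canonical form:  a ⊗ c ⊗ f(c, a) ⊗ g(a, a, b) ⊗ g(h(a ⊗ b ⊗ c ⊗ g(a, c, b) ⊗ h(c, c), a ⊗ b ⊗ c ⊗ g(c, c, c)), f(b ⊗ c ⊗ g(b, b, c) ⊗ g(c, c, a), a ⊗ c), a ⊗ b ⊗ c ⊗ g(a ⊗ b ⊗ c, b ⊗ c, a ⊗ b) ⊗ h(a, a))
R3 matches:  uses f(c, a), g(a, a, b);  v := c, y := a, z := a
Result:  a ⊗ c ⊗ f(a, h(a, a)) ⊗ g(h(a ⊗ b ⊗ c ⊗ g(a, c, b) ⊗ h(c, c), a ⊗ b ⊗ c ⊗ g(c, c, c)), f(b ⊗ c ⊗ g(b, b, c) ⊗ g(c, c, a), a ⊗ c), a ⊗ b ⊗ c ⊗ g(a ⊗ b ⊗ c, b ⊗ c, a ⊗ b) ⊗ h(a, a))

Answer: a ⊗ c ⊗ f(a, h(a, a)) ⊗ g(h(a ⊗ b ⊗ c ⊗ g(a, c, b) ⊗ h(c, c), a ⊗ b ⊗ c ⊗ g(c, c, c)), f(b ⊗ c ⊗ g(b, b, c) ⊗ g(c, c, a), a ⊗ c), a ⊗ b ⊗ c ⊗ g(a ⊗ b ⊗ c, b ⊗ c, a ⊗ b) ⊗ h(a, a))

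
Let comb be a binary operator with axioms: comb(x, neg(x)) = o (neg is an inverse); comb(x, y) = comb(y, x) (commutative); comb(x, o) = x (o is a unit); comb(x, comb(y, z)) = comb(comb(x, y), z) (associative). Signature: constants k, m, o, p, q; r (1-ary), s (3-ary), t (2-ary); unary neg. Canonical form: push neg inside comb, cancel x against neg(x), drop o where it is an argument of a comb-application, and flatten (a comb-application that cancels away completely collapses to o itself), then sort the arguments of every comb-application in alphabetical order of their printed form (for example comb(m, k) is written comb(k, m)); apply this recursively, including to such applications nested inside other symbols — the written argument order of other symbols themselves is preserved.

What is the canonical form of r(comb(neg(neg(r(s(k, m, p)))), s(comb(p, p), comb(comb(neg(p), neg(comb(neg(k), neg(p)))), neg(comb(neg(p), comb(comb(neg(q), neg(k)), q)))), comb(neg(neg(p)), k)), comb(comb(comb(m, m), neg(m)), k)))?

Answer: r(comb(k, m, r(s(k, m, p)), s(comb(p, p), comb(k, k, p), comb(k, p))))

Derivation:
Descend into:  comb(neg(neg(r(s(k, m, p)))), s(comb(p, p), comb(comb(neg(p), neg(comb(neg(k), neg(p)))), neg(comb(neg(p), comb(comb(neg(q), neg(k)), q)))), comb(neg(neg(p)), k)), comb(comb(comb(m, m), neg(m)), k))
Push neg inside:  distribute neg over comb and collapse double neg
Collect:  comb(r(s(k, m, p)), s(comb(p, p), comb(k, k, p), comb(k, p)), m, k)
Sort arguments:  comb(k, m, r(s(k, m, p)), s(comb(p, p), comb(k, k, p), comb(k, p)))
Put back:  r(comb(k, m, r(s(k, m, p)), s(comb(p, p), comb(k, k, p), comb(k, p))))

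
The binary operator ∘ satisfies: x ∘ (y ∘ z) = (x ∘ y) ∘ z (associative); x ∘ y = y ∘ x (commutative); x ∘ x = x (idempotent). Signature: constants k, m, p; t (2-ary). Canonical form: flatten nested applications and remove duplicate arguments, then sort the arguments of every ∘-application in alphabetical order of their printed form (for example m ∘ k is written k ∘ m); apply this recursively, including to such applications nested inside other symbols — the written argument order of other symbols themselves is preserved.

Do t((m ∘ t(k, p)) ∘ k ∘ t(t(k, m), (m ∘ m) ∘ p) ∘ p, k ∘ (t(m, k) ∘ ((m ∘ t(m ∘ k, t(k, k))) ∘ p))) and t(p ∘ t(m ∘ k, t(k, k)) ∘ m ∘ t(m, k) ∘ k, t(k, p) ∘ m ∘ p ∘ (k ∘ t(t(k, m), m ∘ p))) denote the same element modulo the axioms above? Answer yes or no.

Answer: no — t(k ∘ m ∘ p ∘ t(k, p) ∘ t(t(k, m), m ∘ p), k ∘ m ∘ p ∘ t(k ∘ m, t(k, k)) ∘ t(m, k)) vs t(k ∘ m ∘ p ∘ t(k ∘ m, t(k, k)) ∘ t(m, k), k ∘ m ∘ p ∘ t(k, p) ∘ t(t(k, m), m ∘ p))

Derivation:
Left:  t((m ∘ t(k, p)) ∘ k ∘ t(t(k, m), (m ∘ m) ∘ p) ∘ p, k ∘ (t(m, k) ∘ ((m ∘ t(m ∘ k, t(k, k))) ∘ p)))
  Descend into:  k ∘ (t(m, k) ∘ ((m ∘ t(m ∘ k, t(k, k))) ∘ p))
  Flatten:  k ∘ t(m, k) ∘ m ∘ t(m ∘ k, t(k, k)) ∘ p
  Canonicalize subterm:  t(m ∘ k, t(k, k))  →  t(k ∘ m, t(k, k))
  Order the arguments:  k ∘ m ∘ p ∘ t(k ∘ m, t(k, k)) ∘ t(m, k)
  Rebuild:  t(k ∘ m ∘ p ∘ t(k, p) ∘ t(t(k, m), m ∘ p), k ∘ m ∘ p ∘ t(k ∘ m, t(k, k)) ∘ t(m, k))
Right:  t(p ∘ t(m ∘ k, t(k, k)) ∘ m ∘ t(m, k) ∘ k, t(k, p) ∘ m ∘ p ∘ (k ∘ t(t(k, m), m ∘ p)))
  Focus inside:  t(k, p) ∘ m ∘ p ∘ (k ∘ t(t(k, m), m ∘ p))
  Flatten:  t(k, p) ∘ m ∘ p ∘ k ∘ t(t(k, m), m ∘ p)
  Sort arguments:  k ∘ m ∘ p ∘ t(k, p) ∘ t(t(k, m), m ∘ p)
  Rebuild:  t(k ∘ m ∘ p ∘ t(k ∘ m, t(k, k)) ∘ t(m, k), k ∘ m ∘ p ∘ t(k, p) ∘ t(t(k, m), m ∘ p))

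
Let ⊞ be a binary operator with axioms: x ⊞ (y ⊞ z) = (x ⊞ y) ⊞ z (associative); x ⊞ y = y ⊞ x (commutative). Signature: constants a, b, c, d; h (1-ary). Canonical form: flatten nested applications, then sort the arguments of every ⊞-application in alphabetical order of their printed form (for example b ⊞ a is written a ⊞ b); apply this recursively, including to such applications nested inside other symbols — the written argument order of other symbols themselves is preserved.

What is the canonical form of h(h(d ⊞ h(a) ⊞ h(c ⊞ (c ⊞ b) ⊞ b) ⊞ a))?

Answer: h(h(a ⊞ d ⊞ h(a) ⊞ h(b ⊞ b ⊞ c ⊞ c)))

Derivation:
Descend into:  d ⊞ h(a) ⊞ h(c ⊞ (c ⊞ b) ⊞ b) ⊞ a
Inside:  h(c ⊞ (c ⊞ b) ⊞ b)  →  h(b ⊞ b ⊞ c ⊞ c)
Sort:  a ⊞ d ⊞ h(a) ⊞ h(b ⊞ b ⊞ c ⊞ c)
Put back:  h(h(a ⊞ d ⊞ h(a) ⊞ h(b ⊞ b ⊞ c ⊞ c)))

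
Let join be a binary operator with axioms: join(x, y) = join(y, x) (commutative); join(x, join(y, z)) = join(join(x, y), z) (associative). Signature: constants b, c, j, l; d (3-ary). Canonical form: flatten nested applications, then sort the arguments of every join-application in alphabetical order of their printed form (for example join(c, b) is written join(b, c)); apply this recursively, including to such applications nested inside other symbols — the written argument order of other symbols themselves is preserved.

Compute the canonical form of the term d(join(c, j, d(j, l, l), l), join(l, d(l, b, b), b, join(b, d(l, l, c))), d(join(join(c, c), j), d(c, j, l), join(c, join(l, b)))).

Answer: d(join(c, d(j, l, l), j, l), join(b, b, d(l, b, b), d(l, l, c), l), d(join(c, c, j), d(c, j, l), join(b, c, l)))

Derivation:
Work inside:  join(l, d(l, b, b), b, join(b, d(l, l, c)))
Un-nest:  join(l, d(l, b, b), b, b, d(l, l, c))
Order the arguments:  join(b, b, d(l, b, b), d(l, l, c), l)
Put back:  d(join(c, d(j, l, l), j, l), join(b, b, d(l, b, b), d(l, l, c), l), d(join(c, c, j), d(c, j, l), join(b, c, l)))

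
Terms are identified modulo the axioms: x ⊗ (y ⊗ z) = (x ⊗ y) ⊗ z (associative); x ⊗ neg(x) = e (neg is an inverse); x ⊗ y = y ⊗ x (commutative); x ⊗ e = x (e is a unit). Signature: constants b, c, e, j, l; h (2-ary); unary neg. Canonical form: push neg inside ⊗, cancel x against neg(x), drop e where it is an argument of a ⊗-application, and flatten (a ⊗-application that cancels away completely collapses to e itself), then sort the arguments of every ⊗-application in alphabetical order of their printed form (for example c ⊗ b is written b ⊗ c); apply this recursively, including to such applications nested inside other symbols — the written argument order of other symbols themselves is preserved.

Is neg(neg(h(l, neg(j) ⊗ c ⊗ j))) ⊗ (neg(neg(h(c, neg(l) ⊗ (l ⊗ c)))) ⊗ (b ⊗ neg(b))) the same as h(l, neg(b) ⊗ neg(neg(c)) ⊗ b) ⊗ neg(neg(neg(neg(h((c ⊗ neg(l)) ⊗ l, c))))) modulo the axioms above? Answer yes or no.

Left:  neg(neg(h(l, neg(j) ⊗ c ⊗ j))) ⊗ (neg(neg(h(c, neg(l) ⊗ (l ⊗ c)))) ⊗ (b ⊗ neg(b)))
  Push neg inside:  distribute neg over ⊗ and collapse double neg
  Cancel:  b cancels
  Combine occurrences:  h(l, c) ⊗ h(c, c)
  Order the arguments:  h(c, c) ⊗ h(l, c)
Right:  h(l, neg(b) ⊗ neg(neg(c)) ⊗ b) ⊗ neg(neg(neg(neg(h((c ⊗ neg(l)) ⊗ l, c)))))
  Push neg inside:  distribute neg over ⊗ and collapse double neg
  Collect:  h(l, c) ⊗ h(c, c)
  Sort arguments:  h(c, c) ⊗ h(l, c)

Answer: yes — both canonical forms are h(c, c) ⊗ h(l, c)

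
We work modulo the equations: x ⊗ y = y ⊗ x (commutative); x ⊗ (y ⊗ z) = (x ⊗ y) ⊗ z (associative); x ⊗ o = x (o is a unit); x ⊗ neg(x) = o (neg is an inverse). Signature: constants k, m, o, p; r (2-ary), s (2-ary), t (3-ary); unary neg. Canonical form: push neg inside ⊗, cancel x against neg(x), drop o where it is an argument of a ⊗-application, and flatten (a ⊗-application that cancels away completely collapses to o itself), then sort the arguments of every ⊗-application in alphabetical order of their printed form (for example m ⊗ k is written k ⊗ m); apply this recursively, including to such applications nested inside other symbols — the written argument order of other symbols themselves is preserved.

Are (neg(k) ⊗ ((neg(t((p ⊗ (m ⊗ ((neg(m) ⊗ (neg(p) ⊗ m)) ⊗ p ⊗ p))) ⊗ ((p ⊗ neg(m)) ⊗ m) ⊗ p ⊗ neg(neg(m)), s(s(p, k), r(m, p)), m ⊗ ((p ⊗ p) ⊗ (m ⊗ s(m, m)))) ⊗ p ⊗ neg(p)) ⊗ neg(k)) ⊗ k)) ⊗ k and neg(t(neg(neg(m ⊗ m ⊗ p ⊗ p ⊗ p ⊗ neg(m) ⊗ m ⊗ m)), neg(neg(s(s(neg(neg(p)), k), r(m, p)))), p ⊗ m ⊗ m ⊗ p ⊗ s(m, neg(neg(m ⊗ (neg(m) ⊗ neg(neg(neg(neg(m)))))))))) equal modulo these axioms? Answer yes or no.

Answer: no — neg(t(m ⊗ m ⊗ p ⊗ p ⊗ p ⊗ p, s(s(p, k), r(m, p)), m ⊗ m ⊗ p ⊗ p ⊗ s(m, m))) vs neg(t(m ⊗ m ⊗ m ⊗ p ⊗ p ⊗ p, s(s(p, k), r(m, p)), m ⊗ m ⊗ p ⊗ p ⊗ s(m, m)))

Derivation:
Left:  (neg(k) ⊗ ((neg(t((p ⊗ (m ⊗ ((neg(m) ⊗ (neg(p) ⊗ m)) ⊗ p ⊗ p))) ⊗ ((p ⊗ neg(m)) ⊗ m) ⊗ p ⊗ neg(neg(m)), s(s(p, k), r(m, p)), m ⊗ ((p ⊗ p) ⊗ (m ⊗ s(m, m)))) ⊗ p ⊗ neg(p)) ⊗ neg(k)) ⊗ k)) ⊗ k
  Push neg inside:  distribute neg over ⊗ and collapse double neg
  Cancel inverse pairs:  k cancels; p cancels
  Combine occurrences:  neg(t(m ⊗ m ⊗ p ⊗ p ⊗ p ⊗ p, s(s(p, k), r(m, p)), m ⊗ m ⊗ p ⊗ p ⊗ s(m, m)))
Right:  neg(t(neg(neg(m ⊗ m ⊗ p ⊗ p ⊗ p ⊗ neg(m) ⊗ m ⊗ m)), neg(neg(s(s(neg(neg(p)), k), r(m, p)))), p ⊗ m ⊗ m ⊗ p ⊗ s(m, neg(neg(m ⊗ (neg(m) ⊗ neg(neg(neg(neg(m))))))))))
  Push neg inside:  distribute neg over ⊗ and collapse double neg
  Collect terms:  neg(t(m ⊗ m ⊗ m ⊗ p ⊗ p ⊗ p, s(s(p, k), r(m, p)), m ⊗ m ⊗ p ⊗ p ⊗ s(m, m)))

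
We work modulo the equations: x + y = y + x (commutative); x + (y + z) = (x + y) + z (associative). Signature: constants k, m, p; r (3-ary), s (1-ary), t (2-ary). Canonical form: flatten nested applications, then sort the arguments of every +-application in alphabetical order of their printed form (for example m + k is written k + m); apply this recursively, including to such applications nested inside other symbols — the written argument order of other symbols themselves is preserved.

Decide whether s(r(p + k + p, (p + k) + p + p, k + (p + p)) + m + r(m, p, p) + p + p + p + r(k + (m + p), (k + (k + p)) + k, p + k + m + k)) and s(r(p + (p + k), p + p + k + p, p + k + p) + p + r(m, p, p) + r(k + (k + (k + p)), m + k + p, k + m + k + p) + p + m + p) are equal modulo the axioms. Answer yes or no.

Left:  s(r(p + k + p, (p + k) + p + p, k + (p + p)) + m + r(m, p, p) + p + p + p + r(k + (m + p), (k + (k + p)) + k, p + k + m + k))
  Descend into:  r(p + k + p, (p + k) + p + p, k + (p + p)) + m + r(m, p, p) + p + p + p + r(k + (m + p), (k + (k + p)) + k, p + k + m + k)
  Simplify inside:  r(p + k + p, (p + k) + p + p, k + (p + p))  →  r(k + p + p, k + p + p + p, k + p + p)
  Inside:  r(k + (m + p), (k + (k + p)) + k, p + k + m + k)  →  r(k + m + p, k + k + k + p, k + k + m + p)
  Order the arguments:  m + p + p + p + r(k + m + p, k + k + k + p, k + k + m + p) + r(k + p + p, k + p + p + p, k + p + p) + r(m, p, p)
  Put back:  s(m + p + p + p + r(k + m + p, k + k + k + p, k + k + m + p) + r(k + p + p, k + p + p + p, k + p + p) + r(m, p, p))
Right:  s(r(p + (p + k), p + p + k + p, p + k + p) + p + r(m, p, p) + r(k + (k + (k + p)), m + k + p, k + m + k + p) + p + m + p)
  Work inside:  r(p + (p + k), p + p + k + p, p + k + p) + p + r(m, p, p) + r(k + (k + (k + p)), m + k + p, k + m + k + p) + p + m + p
  Inside:  r(p + (p + k), p + p + k + p, p + k + p)  →  r(k + p + p, k + p + p + p, k + p + p)
  Inside:  r(k + (k + (k + p)), m + k + p, k + m + k + p)  →  r(k + k + k + p, k + m + p, k + k + m + p)
  Order the arguments:  m + p + p + p + r(k + k + k + p, k + m + p, k + k + m + p) + r(k + p + p, k + p + p + p, k + p + p) + r(m, p, p)
  Rebuild:  s(m + p + p + p + r(k + k + k + p, k + m + p, k + k + m + p) + r(k + p + p, k + p + p + p, k + p + p) + r(m, p, p))

Answer: no — s(m + p + p + p + r(k + m + p, k + k + k + p, k + k + m + p) + r(k + p + p, k + p + p + p, k + p + p) + r(m, p, p)) vs s(m + p + p + p + r(k + k + k + p, k + m + p, k + k + m + p) + r(k + p + p, k + p + p + p, k + p + p) + r(m, p, p))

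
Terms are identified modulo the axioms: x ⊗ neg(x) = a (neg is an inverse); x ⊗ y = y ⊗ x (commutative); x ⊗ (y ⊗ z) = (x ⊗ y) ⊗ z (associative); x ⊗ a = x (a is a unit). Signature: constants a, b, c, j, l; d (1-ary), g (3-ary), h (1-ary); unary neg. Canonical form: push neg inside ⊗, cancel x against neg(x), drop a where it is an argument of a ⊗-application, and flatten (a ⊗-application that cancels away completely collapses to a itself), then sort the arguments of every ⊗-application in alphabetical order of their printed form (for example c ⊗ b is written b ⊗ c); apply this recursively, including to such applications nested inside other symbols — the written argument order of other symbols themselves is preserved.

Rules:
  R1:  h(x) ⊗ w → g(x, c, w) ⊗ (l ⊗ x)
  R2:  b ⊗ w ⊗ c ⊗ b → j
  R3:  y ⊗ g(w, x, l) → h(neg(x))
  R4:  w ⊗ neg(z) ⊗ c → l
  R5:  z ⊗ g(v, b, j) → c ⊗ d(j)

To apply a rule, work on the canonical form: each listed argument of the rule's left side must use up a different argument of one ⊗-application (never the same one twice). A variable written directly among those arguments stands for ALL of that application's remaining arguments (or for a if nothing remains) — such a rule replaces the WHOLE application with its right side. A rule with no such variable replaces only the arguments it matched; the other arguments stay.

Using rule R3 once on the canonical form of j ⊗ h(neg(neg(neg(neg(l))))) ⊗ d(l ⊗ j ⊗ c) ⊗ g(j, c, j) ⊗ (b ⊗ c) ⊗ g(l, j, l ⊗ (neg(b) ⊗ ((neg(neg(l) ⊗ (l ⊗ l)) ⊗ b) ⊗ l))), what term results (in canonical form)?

Canonical form:  b ⊗ c ⊗ d(c ⊗ j ⊗ l) ⊗ g(j, c, j) ⊗ g(l, j, l) ⊗ h(l) ⊗ j
R3 matches:  uses g(l, j, l);  w := l, x := j, y := b ⊗ c ⊗ d(c ⊗ j ⊗ l) ⊗ g(j, c, j) ⊗ h(l) ⊗ j
The variable takes the whole remainder — replace the entire application.
Result:  h(neg(j))

Answer: h(neg(j))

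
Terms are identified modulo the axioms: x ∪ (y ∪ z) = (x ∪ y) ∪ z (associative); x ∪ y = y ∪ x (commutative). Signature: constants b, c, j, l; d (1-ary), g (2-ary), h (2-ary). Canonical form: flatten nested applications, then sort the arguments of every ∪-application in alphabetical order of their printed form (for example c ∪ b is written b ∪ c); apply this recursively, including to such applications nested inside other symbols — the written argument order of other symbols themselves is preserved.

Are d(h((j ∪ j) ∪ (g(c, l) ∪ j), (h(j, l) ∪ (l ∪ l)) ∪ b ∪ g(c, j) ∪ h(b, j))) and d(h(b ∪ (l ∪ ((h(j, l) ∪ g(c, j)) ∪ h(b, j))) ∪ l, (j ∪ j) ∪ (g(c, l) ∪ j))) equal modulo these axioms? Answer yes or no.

Answer: no — d(h(g(c, l) ∪ j ∪ j ∪ j, b ∪ g(c, j) ∪ h(b, j) ∪ h(j, l) ∪ l ∪ l)) vs d(h(b ∪ g(c, j) ∪ h(b, j) ∪ h(j, l) ∪ l ∪ l, g(c, l) ∪ j ∪ j ∪ j))

Derivation:
Left:  d(h((j ∪ j) ∪ (g(c, l) ∪ j), (h(j, l) ∪ (l ∪ l)) ∪ b ∪ g(c, j) ∪ h(b, j)))
  Descend into:  (h(j, l) ∪ (l ∪ l)) ∪ b ∪ g(c, j) ∪ h(b, j)
  Merge nested applications:  h(j, l) ∪ l ∪ l ∪ b ∪ g(c, j) ∪ h(b, j)
  Sort:  b ∪ g(c, j) ∪ h(b, j) ∪ h(j, l) ∪ l ∪ l
  Rebuild:  d(h(g(c, l) ∪ j ∪ j ∪ j, b ∪ g(c, j) ∪ h(b, j) ∪ h(j, l) ∪ l ∪ l))
Right:  d(h(b ∪ (l ∪ ((h(j, l) ∪ g(c, j)) ∪ h(b, j))) ∪ l, (j ∪ j) ∪ (g(c, l) ∪ j)))
  Descend into:  b ∪ (l ∪ ((h(j, l) ∪ g(c, j)) ∪ h(b, j))) ∪ l
  Flatten:  b ∪ l ∪ h(j, l) ∪ g(c, j) ∪ h(b, j) ∪ l
  Order the arguments:  b ∪ g(c, j) ∪ h(b, j) ∪ h(j, l) ∪ l ∪ l
  Rebuild:  d(h(b ∪ g(c, j) ∪ h(b, j) ∪ h(j, l) ∪ l ∪ l, g(c, l) ∪ j ∪ j ∪ j))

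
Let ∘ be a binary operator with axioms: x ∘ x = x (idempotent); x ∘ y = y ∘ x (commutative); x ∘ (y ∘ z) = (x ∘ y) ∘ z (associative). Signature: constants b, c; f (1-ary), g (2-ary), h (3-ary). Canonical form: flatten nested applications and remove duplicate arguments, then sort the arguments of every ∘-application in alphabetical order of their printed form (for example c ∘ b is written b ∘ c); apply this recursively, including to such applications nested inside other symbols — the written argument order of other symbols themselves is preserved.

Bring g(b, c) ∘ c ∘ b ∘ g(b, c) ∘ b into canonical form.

Deduplicate:  drop duplicate g(b, c), b
Sort arguments:  b ∘ c ∘ g(b, c)

Answer: b ∘ c ∘ g(b, c)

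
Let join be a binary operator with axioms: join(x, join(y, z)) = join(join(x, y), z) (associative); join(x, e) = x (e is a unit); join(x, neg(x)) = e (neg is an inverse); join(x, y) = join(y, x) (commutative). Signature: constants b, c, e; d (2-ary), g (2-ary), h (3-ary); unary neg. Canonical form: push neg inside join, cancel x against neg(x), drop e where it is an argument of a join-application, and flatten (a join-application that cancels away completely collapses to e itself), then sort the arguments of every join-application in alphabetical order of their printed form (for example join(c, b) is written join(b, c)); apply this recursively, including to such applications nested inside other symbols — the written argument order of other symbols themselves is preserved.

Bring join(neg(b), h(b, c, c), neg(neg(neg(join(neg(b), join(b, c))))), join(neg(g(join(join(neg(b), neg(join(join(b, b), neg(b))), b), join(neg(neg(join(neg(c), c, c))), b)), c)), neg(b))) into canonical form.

Answer: join(h(b, c, c), neg(b), neg(b), neg(c), neg(g(c, c)))

Derivation:
Push neg inside:  distribute neg over join and collapse double neg
Collect terms:  join(neg(b), neg(b), h(b, c, c), neg(c), neg(g(c, c)))
Order the arguments:  join(h(b, c, c), neg(b), neg(b), neg(c), neg(g(c, c)))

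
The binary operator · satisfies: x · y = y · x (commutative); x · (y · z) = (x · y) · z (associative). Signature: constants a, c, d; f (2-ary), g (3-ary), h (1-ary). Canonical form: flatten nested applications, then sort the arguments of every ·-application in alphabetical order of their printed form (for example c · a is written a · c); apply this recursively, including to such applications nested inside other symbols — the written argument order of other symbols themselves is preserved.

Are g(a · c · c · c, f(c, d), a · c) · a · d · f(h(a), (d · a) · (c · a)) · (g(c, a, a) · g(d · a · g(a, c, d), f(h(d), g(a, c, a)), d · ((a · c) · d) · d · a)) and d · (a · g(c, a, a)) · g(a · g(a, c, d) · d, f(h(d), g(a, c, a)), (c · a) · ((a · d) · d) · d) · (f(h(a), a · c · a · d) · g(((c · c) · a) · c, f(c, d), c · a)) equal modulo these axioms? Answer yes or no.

Left:  g(a · c · c · c, f(c, d), a · c) · a · d · f(h(a), (d · a) · (c · a)) · (g(c, a, a) · g(d · a · g(a, c, d), f(h(d), g(a, c, a)), d · ((a · c) · d) · d · a))
  Merge nested applications:  g(a · c · c · c, f(c, d), a · c) · a · d · f(h(a), (d · a) · (c · a)) · g(c, a, a) · g(d · a · g(a, c, d), f(h(d), g(a, c, a)), d · ((a · c) · d) · d · a)
  Inside:  f(h(a), (d · a) · (c · a))  →  f(h(a), a · a · c · d)
  Canonicalize subterm:  g(d · a · g(a, c, d), f(h(d), g(a, c, a)), d · ((a · c) · d) · d · a)  →  g(a · d · g(a, c, d), f(h(d), g(a, c, a)), a · a · c · d · d · d)
  Sort:  a · d · f(h(a), a · a · c · d) · g(a · c · c · c, f(c, d), a · c) · g(a · d · g(a, c, d), f(h(d), g(a, c, a)), a · a · c · d · d · d) · g(c, a, a)
Right:  d · (a · g(c, a, a)) · g(a · g(a, c, d) · d, f(h(d), g(a, c, a)), (c · a) · ((a · d) · d) · d) · (f(h(a), a · c · a · d) · g(((c · c) · a) · c, f(c, d), c · a))
  Flatten:  d · a · g(c, a, a) · g(a · g(a, c, d) · d, f(h(d), g(a, c, a)), (c · a) · ((a · d) · d) · d) · f(h(a), a · c · a · d) · g(((c · c) · a) · c, f(c, d), c · a)
  Simplify inside:  g(a · g(a, c, d) · d, f(h(d), g(a, c, a)), (c · a) · ((a · d) · d) · d)  →  g(a · d · g(a, c, d), f(h(d), g(a, c, a)), a · a · c · d · d · d)
  Simplify inside:  f(h(a), a · c · a · d)  →  f(h(a), a · a · c · d)
  Canonicalize subterm:  g(((c · c) · a) · c, f(c, d), c · a)  →  g(a · c · c · c, f(c, d), a · c)
  Order the arguments:  a · d · f(h(a), a · a · c · d) · g(a · c · c · c, f(c, d), a · c) · g(a · d · g(a, c, d), f(h(d), g(a, c, a)), a · a · c · d · d · d) · g(c, a, a)

Answer: yes — both canonical forms are a · d · f(h(a), a · a · c · d) · g(a · c · c · c, f(c, d), a · c) · g(a · d · g(a, c, d), f(h(d), g(a, c, a)), a · a · c · d · d · d) · g(c, a, a)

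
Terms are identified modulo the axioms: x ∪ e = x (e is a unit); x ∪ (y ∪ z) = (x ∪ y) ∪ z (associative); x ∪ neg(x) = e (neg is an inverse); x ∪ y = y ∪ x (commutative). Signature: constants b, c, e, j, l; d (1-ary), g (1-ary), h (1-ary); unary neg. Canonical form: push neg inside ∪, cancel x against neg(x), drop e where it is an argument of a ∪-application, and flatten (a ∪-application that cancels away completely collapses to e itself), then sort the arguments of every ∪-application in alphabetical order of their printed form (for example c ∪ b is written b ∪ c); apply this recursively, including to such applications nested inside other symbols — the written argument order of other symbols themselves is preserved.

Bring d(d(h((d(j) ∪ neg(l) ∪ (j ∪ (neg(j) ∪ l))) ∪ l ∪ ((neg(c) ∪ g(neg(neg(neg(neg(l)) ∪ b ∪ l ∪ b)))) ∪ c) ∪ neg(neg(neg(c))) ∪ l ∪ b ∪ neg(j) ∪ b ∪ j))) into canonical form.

Descend into:  (d(j) ∪ neg(l) ∪ (j ∪ (neg(j) ∪ l))) ∪ l ∪ ((neg(c) ∪ g(neg(neg(neg(neg(l)) ∪ b ∪ l ∪ b)))) ∪ c) ∪ neg(neg(neg(c))) ∪ l ∪ b ∪ neg(j) ∪ b ∪ j
Push neg inside:  distribute neg over ∪ and collapse double neg
Cancel:  j cancels
Collect terms:  d(j) ∪ l ∪ l ∪ neg(c) ∪ g(b ∪ b ∪ l ∪ l) ∪ b ∪ b
Order the arguments:  b ∪ b ∪ d(j) ∪ g(b ∪ b ∪ l ∪ l) ∪ l ∪ l ∪ neg(c)
Put back:  d(d(h(b ∪ b ∪ d(j) ∪ g(b ∪ b ∪ l ∪ l) ∪ l ∪ l ∪ neg(c))))

Answer: d(d(h(b ∪ b ∪ d(j) ∪ g(b ∪ b ∪ l ∪ l) ∪ l ∪ l ∪ neg(c))))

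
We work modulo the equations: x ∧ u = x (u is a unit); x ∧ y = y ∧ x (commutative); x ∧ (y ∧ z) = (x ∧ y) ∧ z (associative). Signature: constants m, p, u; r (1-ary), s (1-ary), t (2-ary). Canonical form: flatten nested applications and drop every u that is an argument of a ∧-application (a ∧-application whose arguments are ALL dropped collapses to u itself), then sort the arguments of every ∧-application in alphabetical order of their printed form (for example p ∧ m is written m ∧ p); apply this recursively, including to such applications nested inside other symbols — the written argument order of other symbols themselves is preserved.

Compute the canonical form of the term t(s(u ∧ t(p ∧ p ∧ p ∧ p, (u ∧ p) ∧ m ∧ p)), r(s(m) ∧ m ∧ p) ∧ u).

Answer: t(s(t(p ∧ p ∧ p ∧ p, m ∧ p ∧ p)), r(m ∧ p ∧ s(m)))

Derivation:
Focus inside:  u ∧ t(p ∧ p ∧ p ∧ p, (u ∧ p) ∧ m ∧ p)
Inside:  t(p ∧ p ∧ p ∧ p, (u ∧ p) ∧ m ∧ p)  →  t(p ∧ p ∧ p ∧ p, m ∧ p ∧ p)
Drop the unit:  drop u
Sort:  t(p ∧ p ∧ p ∧ p, m ∧ p ∧ p)
Reassemble:  t(s(t(p ∧ p ∧ p ∧ p, m ∧ p ∧ p)), r(m ∧ p ∧ s(m)))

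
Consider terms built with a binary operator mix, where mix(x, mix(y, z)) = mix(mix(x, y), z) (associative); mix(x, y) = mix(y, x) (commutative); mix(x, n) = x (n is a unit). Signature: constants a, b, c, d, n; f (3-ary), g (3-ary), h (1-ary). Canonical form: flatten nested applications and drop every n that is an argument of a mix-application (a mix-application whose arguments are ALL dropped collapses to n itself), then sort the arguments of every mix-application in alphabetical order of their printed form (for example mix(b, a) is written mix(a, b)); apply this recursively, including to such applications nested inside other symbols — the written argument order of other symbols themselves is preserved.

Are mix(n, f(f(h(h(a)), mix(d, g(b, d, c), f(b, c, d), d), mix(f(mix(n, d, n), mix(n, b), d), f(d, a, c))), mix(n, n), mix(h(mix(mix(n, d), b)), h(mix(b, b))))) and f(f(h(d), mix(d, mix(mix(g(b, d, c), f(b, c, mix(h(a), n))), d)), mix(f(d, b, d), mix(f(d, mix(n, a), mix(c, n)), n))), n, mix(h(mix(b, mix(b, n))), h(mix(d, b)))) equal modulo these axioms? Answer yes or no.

Answer: no — f(f(h(h(a)), mix(d, d, f(b, c, d), g(b, d, c)), mix(f(d, a, c), f(d, b, d))), n, mix(h(mix(b, b)), h(mix(b, d)))) vs f(f(h(d), mix(d, d, f(b, c, h(a)), g(b, d, c)), mix(f(d, a, c), f(d, b, d))), n, mix(h(mix(b, b)), h(mix(b, d))))

Derivation:
Left:  mix(n, f(f(h(h(a)), mix(d, g(b, d, c), f(b, c, d), d), mix(f(mix(n, d, n), mix(n, b), d), f(d, a, c))), mix(n, n), mix(h(mix(mix(n, d), b)), h(mix(b, b)))))
  Simplify inside:  f(f(h(h(a)), mix(d, g(b, d, c), f(b, c, d), d), mix(f(mix(n, d, n), mix(n, b), d), f(d, a, c))), mix(n, n), mix(h(mix(mix(n, d), b)), h(mix(b, b))))  →  f(f(h(h(a)), mix(d, d, f(b, c, d), g(b, d, c)), mix(f(d, a, c), f(d, b, d))), n, mix(h(mix(b, b)), h(mix(b, d))))
  Units out:  drop n
  Order the arguments:  f(f(h(h(a)), mix(d, d, f(b, c, d), g(b, d, c)), mix(f(d, a, c), f(d, b, d))), n, mix(h(mix(b, b)), h(mix(b, d))))
Right:  f(f(h(d), mix(d, mix(mix(g(b, d, c), f(b, c, mix(h(a), n))), d)), mix(f(d, b, d), mix(f(d, mix(n, a), mix(c, n)), n))), n, mix(h(mix(b, mix(b, n))), h(mix(d, b))))
  Work inside:  mix(d, mix(mix(g(b, d, c), f(b, c, mix(h(a), n))), d))
  Merge nested applications:  mix(d, g(b, d, c), f(b, c, mix(h(a), n)), d)
  Simplify inside:  f(b, c, mix(h(a), n))  →  f(b, c, h(a))
  Sort arguments:  mix(d, d, f(b, c, h(a)), g(b, d, c))
  Rebuild:  f(f(h(d), mix(d, d, f(b, c, h(a)), g(b, d, c)), mix(f(d, a, c), f(d, b, d))), n, mix(h(mix(b, b)), h(mix(b, d))))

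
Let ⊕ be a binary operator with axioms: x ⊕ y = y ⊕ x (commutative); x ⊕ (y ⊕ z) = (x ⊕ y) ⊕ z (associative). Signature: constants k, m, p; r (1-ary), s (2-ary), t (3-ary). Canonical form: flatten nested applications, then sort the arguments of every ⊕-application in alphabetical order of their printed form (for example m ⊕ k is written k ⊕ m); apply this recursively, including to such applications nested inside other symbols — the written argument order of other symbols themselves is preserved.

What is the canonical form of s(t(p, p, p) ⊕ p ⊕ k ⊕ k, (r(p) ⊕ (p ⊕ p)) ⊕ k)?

Descend into:  (r(p) ⊕ (p ⊕ p)) ⊕ k
Flatten:  r(p) ⊕ p ⊕ p ⊕ k
Sort arguments:  k ⊕ p ⊕ p ⊕ r(p)
Reassemble:  s(k ⊕ k ⊕ p ⊕ t(p, p, p), k ⊕ p ⊕ p ⊕ r(p))

Answer: s(k ⊕ k ⊕ p ⊕ t(p, p, p), k ⊕ p ⊕ p ⊕ r(p))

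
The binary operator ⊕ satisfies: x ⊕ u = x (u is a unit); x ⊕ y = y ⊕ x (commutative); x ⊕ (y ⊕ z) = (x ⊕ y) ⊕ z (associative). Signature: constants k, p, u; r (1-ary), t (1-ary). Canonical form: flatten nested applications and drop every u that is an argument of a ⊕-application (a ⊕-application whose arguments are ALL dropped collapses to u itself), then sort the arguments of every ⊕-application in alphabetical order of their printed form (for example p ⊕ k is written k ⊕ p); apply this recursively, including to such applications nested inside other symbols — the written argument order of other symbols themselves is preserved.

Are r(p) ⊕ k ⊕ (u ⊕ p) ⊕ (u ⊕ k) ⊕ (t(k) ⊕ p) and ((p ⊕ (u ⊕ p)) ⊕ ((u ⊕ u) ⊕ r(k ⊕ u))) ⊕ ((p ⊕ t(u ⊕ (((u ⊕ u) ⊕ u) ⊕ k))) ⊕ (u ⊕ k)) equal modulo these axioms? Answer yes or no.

Left:  r(p) ⊕ k ⊕ (u ⊕ p) ⊕ (u ⊕ k) ⊕ (t(k) ⊕ p)
  Flatten:  r(p) ⊕ k ⊕ u ⊕ p ⊕ u ⊕ k ⊕ t(k) ⊕ p
  Unit:  drop u (×2)
  Sort arguments:  k ⊕ k ⊕ p ⊕ p ⊕ r(p) ⊕ t(k)
Right:  ((p ⊕ (u ⊕ p)) ⊕ ((u ⊕ u) ⊕ r(k ⊕ u))) ⊕ ((p ⊕ t(u ⊕ (((u ⊕ u) ⊕ u) ⊕ k))) ⊕ (u ⊕ k))
  Merge nested applications:  p ⊕ u ⊕ p ⊕ u ⊕ u ⊕ r(k ⊕ u) ⊕ p ⊕ t(u ⊕ (((u ⊕ u) ⊕ u) ⊕ k)) ⊕ u ⊕ k
  Canonicalize subterm:  r(k ⊕ u)  →  r(k)
  Canonicalize subterm:  t(u ⊕ (((u ⊕ u) ⊕ u) ⊕ k))  →  t(k)
  Unit:  drop u (×4)
  Order the arguments:  k ⊕ p ⊕ p ⊕ p ⊕ r(k) ⊕ t(k)

Answer: no — k ⊕ k ⊕ p ⊕ p ⊕ r(p) ⊕ t(k) vs k ⊕ p ⊕ p ⊕ p ⊕ r(k) ⊕ t(k)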